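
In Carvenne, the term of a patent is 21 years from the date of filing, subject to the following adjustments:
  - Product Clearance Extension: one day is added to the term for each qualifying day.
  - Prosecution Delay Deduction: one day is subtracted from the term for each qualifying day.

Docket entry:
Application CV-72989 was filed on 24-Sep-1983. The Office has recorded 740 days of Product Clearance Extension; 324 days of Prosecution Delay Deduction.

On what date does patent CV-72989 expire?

Base term: filing date + 21 years → 24 September 2004.
Product Clearance Extension: +740 days → 4 October 2006.
Prosecution Delay Deduction: −324 days → 14 November 2005.

2005-11-14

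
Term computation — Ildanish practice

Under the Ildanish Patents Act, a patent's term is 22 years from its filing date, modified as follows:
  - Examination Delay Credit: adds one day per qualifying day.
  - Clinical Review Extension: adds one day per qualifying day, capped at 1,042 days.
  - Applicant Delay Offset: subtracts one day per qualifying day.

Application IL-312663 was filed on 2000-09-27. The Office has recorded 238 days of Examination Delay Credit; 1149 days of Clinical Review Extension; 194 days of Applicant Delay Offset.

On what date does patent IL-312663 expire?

Base term: filing date + 22 years → 27 September 2022.
Examination Delay Credit: +238 days → 23 May 2023.
Clinical Review Extension: 1149 days claimed exceeds the 1042-day cap, so +1042 days → 30 March 2026.
Applicant Delay Offset: −194 days → 17 September 2025.

September 17, 2025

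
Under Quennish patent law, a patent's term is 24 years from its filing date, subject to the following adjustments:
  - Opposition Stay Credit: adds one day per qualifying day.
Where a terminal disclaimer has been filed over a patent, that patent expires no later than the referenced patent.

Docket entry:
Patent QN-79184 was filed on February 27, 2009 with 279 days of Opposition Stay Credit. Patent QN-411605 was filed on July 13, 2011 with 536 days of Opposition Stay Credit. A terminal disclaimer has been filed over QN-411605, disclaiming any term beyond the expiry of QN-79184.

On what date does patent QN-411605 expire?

2033-12-03

Natural term of QN-411605:
  Base: filing + 24 years → 13 July 2035.
  Opposition Stay Credit: +536 days → 30 December 2036.
Expiry of referenced patent QN-79184:
  Base: filing + 24 years → 27 February 2033.
  Opposition Stay Credit: +279 days → 3 December 2033.
Terminal disclaimer: QN-411605 expires on the earlier of 30 December 2036 and 3 December 2033.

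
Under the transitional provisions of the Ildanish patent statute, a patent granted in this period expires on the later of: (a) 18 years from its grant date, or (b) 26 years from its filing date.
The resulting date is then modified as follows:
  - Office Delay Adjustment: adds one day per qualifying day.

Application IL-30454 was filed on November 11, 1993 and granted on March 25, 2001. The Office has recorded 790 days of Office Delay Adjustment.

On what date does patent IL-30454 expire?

(a) grant + 18 years → 25 March 2019.
(b) filing + 26 years → 11 November 2019.
Later of the two: 11 November 2019.
Office Delay Adjustment: +790 days → 9 January 2022.

2022-01-09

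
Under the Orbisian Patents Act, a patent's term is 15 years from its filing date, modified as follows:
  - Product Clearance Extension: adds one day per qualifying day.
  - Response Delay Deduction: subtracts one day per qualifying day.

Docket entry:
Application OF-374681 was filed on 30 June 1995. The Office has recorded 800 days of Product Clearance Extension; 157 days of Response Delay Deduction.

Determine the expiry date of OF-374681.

Base term: filing date + 15 years → 30 June 2010.
Product Clearance Extension: +800 days → 7 September 2012.
Response Delay Deduction: −157 days → 3 April 2012.

April 3, 2012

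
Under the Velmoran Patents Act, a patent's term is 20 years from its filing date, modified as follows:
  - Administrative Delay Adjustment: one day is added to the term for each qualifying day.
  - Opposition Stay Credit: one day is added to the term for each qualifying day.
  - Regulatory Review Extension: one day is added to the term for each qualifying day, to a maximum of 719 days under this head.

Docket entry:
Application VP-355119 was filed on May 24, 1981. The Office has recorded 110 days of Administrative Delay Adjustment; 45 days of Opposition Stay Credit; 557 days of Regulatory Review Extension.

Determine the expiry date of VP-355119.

May 6, 2003

Base term: filing date + 20 years → 24 May 2001.
Administrative Delay Adjustment: +110 days → 11 September 2001.
Opposition Stay Credit: +45 days → 26 October 2001.
Regulatory Review Extension: 557 days (within the 719-day cap) → +557 days → 6 May 2003.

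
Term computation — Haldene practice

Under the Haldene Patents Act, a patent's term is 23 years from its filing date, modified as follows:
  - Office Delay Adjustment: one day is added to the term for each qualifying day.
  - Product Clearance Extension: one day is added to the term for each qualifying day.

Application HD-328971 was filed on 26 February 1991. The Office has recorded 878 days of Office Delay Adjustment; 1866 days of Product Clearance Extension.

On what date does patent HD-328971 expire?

2021-09-01

Base term: filing date + 23 years → 26 February 2014.
Office Delay Adjustment: +878 days → 23 July 2016.
Product Clearance Extension: +1866 days → 1 September 2021.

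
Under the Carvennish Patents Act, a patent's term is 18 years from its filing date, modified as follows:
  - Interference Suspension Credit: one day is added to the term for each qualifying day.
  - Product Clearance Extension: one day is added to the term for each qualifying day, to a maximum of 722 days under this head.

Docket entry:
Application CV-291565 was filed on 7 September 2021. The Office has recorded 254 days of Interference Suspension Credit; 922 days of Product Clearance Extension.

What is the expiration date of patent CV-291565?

May 10, 2042

Base term: filing date + 18 years → 7 September 2039.
Interference Suspension Credit: +254 days → 18 May 2040.
Product Clearance Extension: 922 days claimed exceeds the 722-day cap, so +722 days → 10 May 2042.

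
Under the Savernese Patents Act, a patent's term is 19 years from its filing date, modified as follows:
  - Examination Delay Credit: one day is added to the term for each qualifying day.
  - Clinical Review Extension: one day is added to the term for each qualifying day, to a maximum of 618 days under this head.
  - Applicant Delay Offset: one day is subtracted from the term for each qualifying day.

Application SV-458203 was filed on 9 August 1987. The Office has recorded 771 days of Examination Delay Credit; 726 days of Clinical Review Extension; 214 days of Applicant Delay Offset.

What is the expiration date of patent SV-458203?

2009-10-27

Base term: filing date + 19 years → 9 August 2006.
Examination Delay Credit: +771 days → 18 September 2008.
Clinical Review Extension: 726 days claimed exceeds the 618-day cap, so +618 days → 29 May 2010.
Applicant Delay Offset: −214 days → 27 October 2009.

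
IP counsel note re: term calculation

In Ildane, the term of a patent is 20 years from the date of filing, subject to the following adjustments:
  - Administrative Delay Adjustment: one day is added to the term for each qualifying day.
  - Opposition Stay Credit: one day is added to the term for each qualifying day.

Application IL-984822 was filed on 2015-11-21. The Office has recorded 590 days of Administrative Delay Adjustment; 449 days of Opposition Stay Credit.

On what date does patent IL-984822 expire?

September 25, 2038

Base term: filing date + 20 years → 21 November 2035.
Administrative Delay Adjustment: +590 days → 3 July 2037.
Opposition Stay Credit: +449 days → 25 September 2038.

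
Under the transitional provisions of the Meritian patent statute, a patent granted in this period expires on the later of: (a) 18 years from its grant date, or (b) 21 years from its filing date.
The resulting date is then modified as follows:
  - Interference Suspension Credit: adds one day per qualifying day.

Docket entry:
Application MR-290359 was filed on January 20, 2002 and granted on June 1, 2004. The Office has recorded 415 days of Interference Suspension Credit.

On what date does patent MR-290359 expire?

(a) grant + 18 years → 1 June 2022.
(b) filing + 21 years → 20 January 2023.
Later of the two: 20 January 2023.
Interference Suspension Credit: +415 days → 10 March 2024.

2024-03-10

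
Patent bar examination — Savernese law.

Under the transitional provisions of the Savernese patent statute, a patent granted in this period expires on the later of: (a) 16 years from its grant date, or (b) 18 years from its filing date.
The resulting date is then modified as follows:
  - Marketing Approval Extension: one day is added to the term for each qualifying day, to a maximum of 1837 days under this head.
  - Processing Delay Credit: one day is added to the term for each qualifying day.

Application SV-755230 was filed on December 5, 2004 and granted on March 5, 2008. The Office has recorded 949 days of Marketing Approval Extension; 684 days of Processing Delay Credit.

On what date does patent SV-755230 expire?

2028-08-24

(a) grant + 16 years → 5 March 2024.
(b) filing + 18 years → 5 December 2022.
Later of the two: 5 March 2024.
Marketing Approval Extension: 949 days (within the 1837-day cap) → +949 days → 10 October 2026.
Processing Delay Credit: +684 days → 24 August 2028.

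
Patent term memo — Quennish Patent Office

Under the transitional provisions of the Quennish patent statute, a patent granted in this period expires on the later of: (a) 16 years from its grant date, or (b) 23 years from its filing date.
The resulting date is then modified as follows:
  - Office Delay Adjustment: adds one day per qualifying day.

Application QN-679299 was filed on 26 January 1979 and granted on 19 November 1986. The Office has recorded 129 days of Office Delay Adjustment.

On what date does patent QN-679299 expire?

2003-03-28

(a) grant + 16 years → 19 November 2002.
(b) filing + 23 years → 26 January 2002.
Later of the two: 19 November 2002.
Office Delay Adjustment: +129 days → 28 March 2003.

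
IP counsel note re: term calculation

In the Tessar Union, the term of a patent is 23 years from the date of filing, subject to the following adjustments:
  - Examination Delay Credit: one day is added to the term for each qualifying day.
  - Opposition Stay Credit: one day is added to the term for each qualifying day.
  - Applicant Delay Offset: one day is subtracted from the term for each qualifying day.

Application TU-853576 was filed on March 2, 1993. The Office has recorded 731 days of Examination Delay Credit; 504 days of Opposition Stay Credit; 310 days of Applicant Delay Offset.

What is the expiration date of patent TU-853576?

Base term: filing date + 23 years → 2 March 2016.
Examination Delay Credit: +731 days → 3 March 2018.
Opposition Stay Credit: +504 days → 20 July 2019.
Applicant Delay Offset: −310 days → 13 September 2018.

September 13, 2018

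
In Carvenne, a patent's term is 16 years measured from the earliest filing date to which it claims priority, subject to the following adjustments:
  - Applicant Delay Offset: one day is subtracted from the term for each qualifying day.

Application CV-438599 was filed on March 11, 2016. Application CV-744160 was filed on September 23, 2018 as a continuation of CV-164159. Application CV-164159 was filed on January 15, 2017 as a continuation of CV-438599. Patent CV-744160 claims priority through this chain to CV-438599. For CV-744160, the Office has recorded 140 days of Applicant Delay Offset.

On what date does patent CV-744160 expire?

October 23, 2031

Earliest priority filing: 11 March 2016.
Base term: 11 March 2016 + 16 years → 11 March 2032.
Applicant Delay Offset: −140 days → 23 October 2031.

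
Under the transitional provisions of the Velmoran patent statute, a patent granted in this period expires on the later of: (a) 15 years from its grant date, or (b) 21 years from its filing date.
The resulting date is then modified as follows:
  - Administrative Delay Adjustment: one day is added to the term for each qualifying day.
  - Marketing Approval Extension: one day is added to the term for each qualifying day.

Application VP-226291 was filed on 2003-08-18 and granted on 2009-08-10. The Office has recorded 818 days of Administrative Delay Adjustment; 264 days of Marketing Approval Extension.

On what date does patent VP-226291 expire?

(a) grant + 15 years → 10 August 2024.
(b) filing + 21 years → 18 August 2024.
Later of the two: 18 August 2024.
Administrative Delay Adjustment: +818 days → 14 November 2026.
Marketing Approval Extension: +264 days → 5 August 2027.

2027-08-05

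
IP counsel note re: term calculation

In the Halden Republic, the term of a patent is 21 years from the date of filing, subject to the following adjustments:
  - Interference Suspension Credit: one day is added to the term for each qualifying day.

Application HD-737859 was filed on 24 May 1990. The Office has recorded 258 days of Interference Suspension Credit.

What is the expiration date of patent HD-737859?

2012-02-06

Base term: filing date + 21 years → 24 May 2011.
Interference Suspension Credit: +258 days → 6 February 2012.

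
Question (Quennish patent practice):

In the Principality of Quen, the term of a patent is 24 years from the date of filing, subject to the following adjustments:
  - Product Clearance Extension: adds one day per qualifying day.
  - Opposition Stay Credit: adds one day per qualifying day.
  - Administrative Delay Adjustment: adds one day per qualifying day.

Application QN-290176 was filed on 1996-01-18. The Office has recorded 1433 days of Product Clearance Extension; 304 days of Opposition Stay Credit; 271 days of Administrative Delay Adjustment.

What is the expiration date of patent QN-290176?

Base term: filing date + 24 years → 18 January 2020.
Product Clearance Extension: +1433 days → 21 December 2023.
Opposition Stay Credit: +304 days → 20 October 2024.
Administrative Delay Adjustment: +271 days → 18 July 2025.

2025-07-18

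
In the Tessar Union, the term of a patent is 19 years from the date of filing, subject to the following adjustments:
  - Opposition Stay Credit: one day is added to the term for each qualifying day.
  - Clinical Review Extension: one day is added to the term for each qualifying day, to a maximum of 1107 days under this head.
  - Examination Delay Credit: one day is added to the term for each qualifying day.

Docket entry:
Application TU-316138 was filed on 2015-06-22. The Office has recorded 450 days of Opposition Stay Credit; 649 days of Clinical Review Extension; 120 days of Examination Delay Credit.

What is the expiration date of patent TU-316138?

October 23, 2037

Base term: filing date + 19 years → 22 June 2034.
Opposition Stay Credit: +450 days → 15 September 2035.
Clinical Review Extension: 649 days (within the 1107-day cap) → +649 days → 25 June 2037.
Examination Delay Credit: +120 days → 23 October 2037.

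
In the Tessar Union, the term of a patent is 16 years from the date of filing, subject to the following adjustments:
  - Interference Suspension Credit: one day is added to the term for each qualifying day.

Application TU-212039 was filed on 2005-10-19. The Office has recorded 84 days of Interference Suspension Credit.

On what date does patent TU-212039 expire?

January 11, 2022

Base term: filing date + 16 years → 19 October 2021.
Interference Suspension Credit: +84 days → 11 January 2022.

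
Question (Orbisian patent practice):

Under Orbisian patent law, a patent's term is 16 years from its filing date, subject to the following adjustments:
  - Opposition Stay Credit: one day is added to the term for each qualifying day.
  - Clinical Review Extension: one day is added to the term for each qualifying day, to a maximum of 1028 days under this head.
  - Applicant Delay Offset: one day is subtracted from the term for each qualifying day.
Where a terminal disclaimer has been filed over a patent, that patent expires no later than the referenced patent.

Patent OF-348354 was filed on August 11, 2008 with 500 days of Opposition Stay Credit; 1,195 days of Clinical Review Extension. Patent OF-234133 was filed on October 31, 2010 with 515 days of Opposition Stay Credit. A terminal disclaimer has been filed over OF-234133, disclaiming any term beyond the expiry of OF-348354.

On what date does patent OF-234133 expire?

2028-03-29

Natural term of OF-234133:
  Base: filing + 16 years → 31 October 2026.
  Opposition Stay Credit: +515 days → 29 March 2028.
Expiry of referenced patent OF-348354:
  Base: filing + 16 years → 11 August 2024.
  Opposition Stay Credit: +500 days → 24 December 2025.
  Clinical Review Extension: 1195 days claimed exceeds the 1028-day cap, so +1028 days → 17 October 2028.
Terminal disclaimer: OF-234133 expires on the earlier of 29 March 2028 and 17 October 2028.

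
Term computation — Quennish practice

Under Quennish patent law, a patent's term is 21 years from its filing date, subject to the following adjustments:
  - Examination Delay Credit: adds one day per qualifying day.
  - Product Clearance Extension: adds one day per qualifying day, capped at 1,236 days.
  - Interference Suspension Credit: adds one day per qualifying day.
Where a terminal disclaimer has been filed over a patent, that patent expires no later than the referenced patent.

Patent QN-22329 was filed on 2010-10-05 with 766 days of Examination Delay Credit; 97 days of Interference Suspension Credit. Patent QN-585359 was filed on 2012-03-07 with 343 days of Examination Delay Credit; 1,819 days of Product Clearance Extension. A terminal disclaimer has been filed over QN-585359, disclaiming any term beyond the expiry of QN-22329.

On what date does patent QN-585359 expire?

Natural term of QN-585359:
  Base: filing + 21 years → 7 March 2033.
  Examination Delay Credit: +343 days → 13 February 2034.
  Product Clearance Extension: 1819 days claimed exceeds the 1236-day cap, so +1236 days → 3 July 2037.
Expiry of referenced patent QN-22329:
  Base: filing + 21 years → 5 October 2031.
  Examination Delay Credit: +766 days → 9 November 2033.
  Interference Suspension Credit: +97 days → 14 February 2034.
Terminal disclaimer: QN-585359 expires on the earlier of 3 July 2037 and 14 February 2034.

February 14, 2034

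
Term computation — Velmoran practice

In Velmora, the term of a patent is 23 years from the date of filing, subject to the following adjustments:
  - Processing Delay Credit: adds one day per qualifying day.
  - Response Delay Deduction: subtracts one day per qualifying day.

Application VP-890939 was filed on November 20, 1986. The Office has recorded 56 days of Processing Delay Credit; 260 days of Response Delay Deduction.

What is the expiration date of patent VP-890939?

April 30, 2009

Base term: filing date + 23 years → 20 November 2009.
Processing Delay Credit: +56 days → 15 January 2010.
Response Delay Deduction: −260 days → 30 April 2009.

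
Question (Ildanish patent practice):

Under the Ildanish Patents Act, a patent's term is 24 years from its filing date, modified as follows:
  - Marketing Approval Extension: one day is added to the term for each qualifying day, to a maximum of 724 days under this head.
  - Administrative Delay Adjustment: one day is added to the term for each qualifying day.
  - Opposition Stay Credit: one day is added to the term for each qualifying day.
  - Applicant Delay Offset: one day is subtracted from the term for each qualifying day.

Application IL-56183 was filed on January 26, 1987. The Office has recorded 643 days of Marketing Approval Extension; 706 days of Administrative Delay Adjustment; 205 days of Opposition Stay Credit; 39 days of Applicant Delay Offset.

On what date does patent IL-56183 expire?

Base term: filing date + 24 years → 26 January 2011.
Marketing Approval Extension: 643 days (within the 724-day cap) → +643 days → 30 October 2012.
Administrative Delay Adjustment: +706 days → 6 October 2014.
Opposition Stay Credit: +205 days → 29 April 2015.
Applicant Delay Offset: −39 days → 21 March 2015.

March 21, 2015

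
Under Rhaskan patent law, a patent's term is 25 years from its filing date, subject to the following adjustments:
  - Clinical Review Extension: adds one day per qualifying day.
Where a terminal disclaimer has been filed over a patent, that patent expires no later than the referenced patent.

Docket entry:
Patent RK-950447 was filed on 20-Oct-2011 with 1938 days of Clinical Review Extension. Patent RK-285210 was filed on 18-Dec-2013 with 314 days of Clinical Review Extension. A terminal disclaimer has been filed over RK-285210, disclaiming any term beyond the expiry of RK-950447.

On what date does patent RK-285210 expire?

Natural term of RK-285210:
  Base: filing + 25 years → 18 December 2038.
  Clinical Review Extension: +314 days → 28 October 2039.
Expiry of referenced patent RK-950447:
  Base: filing + 25 years → 20 October 2036.
  Clinical Review Extension: +1938 days → 9 February 2042.
Terminal disclaimer: RK-285210 expires on the earlier of 28 October 2039 and 9 February 2042.

2039-10-28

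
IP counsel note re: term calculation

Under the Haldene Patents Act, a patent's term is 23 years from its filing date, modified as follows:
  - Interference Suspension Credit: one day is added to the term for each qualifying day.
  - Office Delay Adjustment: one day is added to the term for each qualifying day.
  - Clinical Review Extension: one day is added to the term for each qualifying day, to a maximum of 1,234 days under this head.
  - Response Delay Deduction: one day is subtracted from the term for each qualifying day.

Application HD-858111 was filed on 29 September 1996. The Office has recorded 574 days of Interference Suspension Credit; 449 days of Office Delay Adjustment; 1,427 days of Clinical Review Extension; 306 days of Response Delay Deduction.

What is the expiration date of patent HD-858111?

January 31, 2025

Base term: filing date + 23 years → 29 September 2019.
Interference Suspension Credit: +574 days → 25 April 2021.
Office Delay Adjustment: +449 days → 18 July 2022.
Clinical Review Extension: 1427 days claimed exceeds the 1234-day cap, so +1234 days → 3 December 2025.
Response Delay Deduction: −306 days → 31 January 2025.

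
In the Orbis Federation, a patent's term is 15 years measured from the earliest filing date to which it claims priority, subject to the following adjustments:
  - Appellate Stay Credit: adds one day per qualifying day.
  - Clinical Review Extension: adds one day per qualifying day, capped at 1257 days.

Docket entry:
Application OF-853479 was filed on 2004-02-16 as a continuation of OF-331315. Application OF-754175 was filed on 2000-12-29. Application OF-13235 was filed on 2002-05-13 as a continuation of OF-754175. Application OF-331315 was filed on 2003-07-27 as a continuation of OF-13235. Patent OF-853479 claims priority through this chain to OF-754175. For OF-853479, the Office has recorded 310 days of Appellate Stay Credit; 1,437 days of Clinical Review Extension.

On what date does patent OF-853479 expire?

Earliest priority filing: 29 December 2000.
Base term: 29 December 2000 + 15 years → 29 December 2015.
Appellate Stay Credit: +310 days → 3 November 2016.
Clinical Review Extension: 1437 days claimed exceeds the 1257-day cap, so +1257 days → 13 April 2020.

2020-04-13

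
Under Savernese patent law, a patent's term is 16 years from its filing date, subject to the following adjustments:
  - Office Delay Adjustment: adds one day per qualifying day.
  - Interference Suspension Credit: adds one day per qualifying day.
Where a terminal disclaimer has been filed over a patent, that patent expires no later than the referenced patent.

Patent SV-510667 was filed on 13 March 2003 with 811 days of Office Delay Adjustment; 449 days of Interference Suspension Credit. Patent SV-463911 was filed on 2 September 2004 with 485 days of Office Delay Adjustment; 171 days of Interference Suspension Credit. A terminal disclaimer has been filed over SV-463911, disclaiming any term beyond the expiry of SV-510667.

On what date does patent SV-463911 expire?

Natural term of SV-463911:
  Base: filing + 16 years → 2 September 2020.
  Office Delay Adjustment: +485 days → 31 December 2021.
  Interference Suspension Credit: +171 days → 20 June 2022.
Expiry of referenced patent SV-510667:
  Base: filing + 16 years → 13 March 2019.
  Office Delay Adjustment: +811 days → 1 June 2021.
  Interference Suspension Credit: +449 days → 24 August 2022.
Terminal disclaimer: SV-463911 expires on the earlier of 20 June 2022 and 24 August 2022.

2022-06-20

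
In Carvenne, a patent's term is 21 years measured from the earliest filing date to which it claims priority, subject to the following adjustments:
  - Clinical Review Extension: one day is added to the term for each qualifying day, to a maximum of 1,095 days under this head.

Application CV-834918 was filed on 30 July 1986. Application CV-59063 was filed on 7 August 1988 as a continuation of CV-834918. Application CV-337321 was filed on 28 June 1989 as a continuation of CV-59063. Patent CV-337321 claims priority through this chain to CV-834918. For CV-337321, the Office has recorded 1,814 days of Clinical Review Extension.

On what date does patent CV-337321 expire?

2010-07-29

Earliest priority filing: 30 July 1986.
Base term: 30 July 1986 + 21 years → 30 July 2007.
Clinical Review Extension: 1814 days claimed exceeds the 1095-day cap, so +1095 days → 29 July 2010.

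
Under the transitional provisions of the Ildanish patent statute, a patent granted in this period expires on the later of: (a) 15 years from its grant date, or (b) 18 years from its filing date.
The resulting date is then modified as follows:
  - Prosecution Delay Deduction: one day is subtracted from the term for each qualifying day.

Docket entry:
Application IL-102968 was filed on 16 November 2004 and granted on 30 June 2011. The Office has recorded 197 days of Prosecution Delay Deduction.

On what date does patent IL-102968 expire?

(a) grant + 15 years → 30 June 2026.
(b) filing + 18 years → 16 November 2022.
Later of the two: 30 June 2026.
Prosecution Delay Deduction: −197 days → 15 December 2025.

December 15, 2025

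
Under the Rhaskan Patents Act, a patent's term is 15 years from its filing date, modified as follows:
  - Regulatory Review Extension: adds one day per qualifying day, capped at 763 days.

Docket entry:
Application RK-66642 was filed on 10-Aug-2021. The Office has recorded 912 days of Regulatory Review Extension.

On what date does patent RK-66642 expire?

Base term: filing date + 15 years → 10 August 2036.
Regulatory Review Extension: 912 days claimed exceeds the 763-day cap, so +763 days → 12 September 2038.

September 12, 2038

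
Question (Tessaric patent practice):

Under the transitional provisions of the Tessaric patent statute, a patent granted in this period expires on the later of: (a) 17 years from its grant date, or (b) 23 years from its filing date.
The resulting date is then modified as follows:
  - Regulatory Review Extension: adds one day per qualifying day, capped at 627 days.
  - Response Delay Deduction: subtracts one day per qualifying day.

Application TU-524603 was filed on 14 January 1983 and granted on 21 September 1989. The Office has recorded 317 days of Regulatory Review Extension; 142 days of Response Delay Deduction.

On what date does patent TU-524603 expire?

2007-03-15

(a) grant + 17 years → 21 September 2006.
(b) filing + 23 years → 14 January 2006.
Later of the two: 21 September 2006.
Regulatory Review Extension: 317 days (within the 627-day cap) → +317 days → 4 August 2007.
Response Delay Deduction: −142 days → 15 March 2007.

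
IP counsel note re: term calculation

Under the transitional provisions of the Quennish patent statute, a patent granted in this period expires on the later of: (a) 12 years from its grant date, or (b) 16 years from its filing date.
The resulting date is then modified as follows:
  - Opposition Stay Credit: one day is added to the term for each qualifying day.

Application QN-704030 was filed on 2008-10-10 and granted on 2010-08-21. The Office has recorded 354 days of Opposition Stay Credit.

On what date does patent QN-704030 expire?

September 29, 2025

(a) grant + 12 years → 21 August 2022.
(b) filing + 16 years → 10 October 2024.
Later of the two: 10 October 2024.
Opposition Stay Credit: +354 days → 29 September 2025.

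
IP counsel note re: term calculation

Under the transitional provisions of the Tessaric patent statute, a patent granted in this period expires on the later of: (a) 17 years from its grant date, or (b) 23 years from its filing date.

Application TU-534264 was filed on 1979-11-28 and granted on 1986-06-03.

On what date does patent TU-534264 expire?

June 3, 2003

(a) grant + 17 years → 3 June 2003.
(b) filing + 23 years → 28 November 2002.
Later of the two: 3 June 2003.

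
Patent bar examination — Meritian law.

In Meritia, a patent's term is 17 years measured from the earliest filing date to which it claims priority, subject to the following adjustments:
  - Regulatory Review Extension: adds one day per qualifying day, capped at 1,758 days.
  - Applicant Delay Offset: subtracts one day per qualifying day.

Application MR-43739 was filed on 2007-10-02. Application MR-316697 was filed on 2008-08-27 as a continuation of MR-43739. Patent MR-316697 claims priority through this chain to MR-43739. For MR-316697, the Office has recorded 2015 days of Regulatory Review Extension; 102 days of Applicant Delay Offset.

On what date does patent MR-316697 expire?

2029-04-15

Earliest priority filing: 2 October 2007.
Base term: 2 October 2007 + 17 years → 2 October 2024.
Regulatory Review Extension: 2015 days claimed exceeds the 1758-day cap, so +1758 days → 26 July 2029.
Applicant Delay Offset: −102 days → 15 April 2029.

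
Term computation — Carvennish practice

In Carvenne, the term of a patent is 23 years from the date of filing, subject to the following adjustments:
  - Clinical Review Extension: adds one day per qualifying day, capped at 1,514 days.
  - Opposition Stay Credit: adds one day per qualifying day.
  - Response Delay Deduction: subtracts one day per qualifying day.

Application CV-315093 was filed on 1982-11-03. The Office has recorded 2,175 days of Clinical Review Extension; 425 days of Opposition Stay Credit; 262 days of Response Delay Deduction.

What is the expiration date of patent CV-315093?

Base term: filing date + 23 years → 3 November 2005.
Clinical Review Extension: 2175 days claimed exceeds the 1514-day cap, so +1514 days → 26 December 2009.
Opposition Stay Credit: +425 days → 24 February 2011.
Response Delay Deduction: −262 days → 7 June 2010.

June 7, 2010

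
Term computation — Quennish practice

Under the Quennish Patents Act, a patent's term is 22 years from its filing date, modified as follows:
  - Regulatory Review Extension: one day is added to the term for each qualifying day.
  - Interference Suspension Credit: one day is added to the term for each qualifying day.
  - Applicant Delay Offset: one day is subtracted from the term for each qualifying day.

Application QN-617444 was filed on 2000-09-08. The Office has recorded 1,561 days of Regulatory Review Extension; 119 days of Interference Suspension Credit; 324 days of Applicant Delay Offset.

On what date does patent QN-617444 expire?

2026-05-26

Base term: filing date + 22 years → 8 September 2022.
Regulatory Review Extension: +1561 days → 17 December 2026.
Interference Suspension Credit: +119 days → 15 April 2027.
Applicant Delay Offset: −324 days → 26 May 2026.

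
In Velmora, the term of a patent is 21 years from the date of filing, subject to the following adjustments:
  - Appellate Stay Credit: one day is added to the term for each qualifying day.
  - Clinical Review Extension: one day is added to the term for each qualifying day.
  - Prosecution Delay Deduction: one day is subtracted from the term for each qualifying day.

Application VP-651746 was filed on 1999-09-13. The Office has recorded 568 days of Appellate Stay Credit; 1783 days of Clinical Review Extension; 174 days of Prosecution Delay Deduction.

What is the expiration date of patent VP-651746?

Base term: filing date + 21 years → 13 September 2020.
Appellate Stay Credit: +568 days → 4 April 2022.
Clinical Review Extension: +1783 days → 20 February 2027.
Prosecution Delay Deduction: −174 days → 30 August 2026.

August 30, 2026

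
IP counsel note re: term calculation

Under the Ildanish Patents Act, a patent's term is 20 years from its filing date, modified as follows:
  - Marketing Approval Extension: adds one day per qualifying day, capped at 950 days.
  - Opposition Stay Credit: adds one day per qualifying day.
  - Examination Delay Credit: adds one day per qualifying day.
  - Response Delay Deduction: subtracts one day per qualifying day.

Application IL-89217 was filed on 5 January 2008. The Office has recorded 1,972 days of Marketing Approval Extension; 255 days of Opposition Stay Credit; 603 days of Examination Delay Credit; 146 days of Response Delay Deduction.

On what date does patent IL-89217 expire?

July 24, 2032

Base term: filing date + 20 years → 5 January 2028.
Marketing Approval Extension: 1972 days claimed exceeds the 950-day cap, so +950 days → 12 August 2030.
Opposition Stay Credit: +255 days → 24 April 2031.
Examination Delay Credit: +603 days → 17 December 2032.
Response Delay Deduction: −146 days → 24 July 2032.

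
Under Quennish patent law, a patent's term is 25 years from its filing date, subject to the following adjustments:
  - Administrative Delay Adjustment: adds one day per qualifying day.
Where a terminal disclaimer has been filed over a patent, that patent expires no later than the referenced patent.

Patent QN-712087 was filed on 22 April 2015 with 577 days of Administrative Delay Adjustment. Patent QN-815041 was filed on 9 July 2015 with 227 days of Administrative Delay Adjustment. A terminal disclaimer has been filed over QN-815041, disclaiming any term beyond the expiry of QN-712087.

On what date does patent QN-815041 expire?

February 21, 2041

Natural term of QN-815041:
  Base: filing + 25 years → 9 July 2040.
  Administrative Delay Adjustment: +227 days → 21 February 2041.
Expiry of referenced patent QN-712087:
  Base: filing + 25 years → 22 April 2040.
  Administrative Delay Adjustment: +577 days → 20 November 2041.
Terminal disclaimer: QN-815041 expires on the earlier of 21 February 2041 and 20 November 2041.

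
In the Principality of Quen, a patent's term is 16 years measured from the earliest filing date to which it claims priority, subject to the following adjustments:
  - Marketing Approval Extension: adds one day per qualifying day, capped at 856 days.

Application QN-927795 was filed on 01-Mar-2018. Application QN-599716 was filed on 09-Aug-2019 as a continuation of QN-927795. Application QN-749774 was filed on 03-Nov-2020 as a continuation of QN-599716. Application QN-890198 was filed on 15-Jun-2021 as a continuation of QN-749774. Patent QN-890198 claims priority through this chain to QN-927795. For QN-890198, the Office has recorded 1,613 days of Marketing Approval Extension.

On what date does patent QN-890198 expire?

July 4, 2036

Earliest priority filing: 1 March 2018.
Base term: 1 March 2018 + 16 years → 1 March 2034.
Marketing Approval Extension: 1613 days claimed exceeds the 856-day cap, so +856 days → 4 July 2036.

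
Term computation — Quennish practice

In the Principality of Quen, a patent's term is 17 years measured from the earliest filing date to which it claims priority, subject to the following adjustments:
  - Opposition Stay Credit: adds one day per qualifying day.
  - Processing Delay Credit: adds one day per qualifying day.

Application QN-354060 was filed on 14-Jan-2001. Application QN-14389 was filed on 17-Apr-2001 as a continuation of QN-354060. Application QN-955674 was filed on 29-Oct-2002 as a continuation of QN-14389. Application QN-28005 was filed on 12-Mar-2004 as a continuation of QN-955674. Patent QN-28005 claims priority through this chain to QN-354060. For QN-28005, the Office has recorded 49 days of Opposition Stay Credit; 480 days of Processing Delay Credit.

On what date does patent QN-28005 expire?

Earliest priority filing: 14 January 2001.
Base term: 14 January 2001 + 17 years → 14 January 2018.
Opposition Stay Credit: +49 days → 4 March 2018.
Processing Delay Credit: +480 days → 27 June 2019.

2019-06-27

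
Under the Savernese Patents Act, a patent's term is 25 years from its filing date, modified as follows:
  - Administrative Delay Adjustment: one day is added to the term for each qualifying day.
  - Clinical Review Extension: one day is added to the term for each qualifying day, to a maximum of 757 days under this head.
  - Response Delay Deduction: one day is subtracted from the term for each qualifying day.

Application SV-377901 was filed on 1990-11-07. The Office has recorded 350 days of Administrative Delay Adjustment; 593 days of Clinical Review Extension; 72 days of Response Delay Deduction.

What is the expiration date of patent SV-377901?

2018-03-27

Base term: filing date + 25 years → 7 November 2015.
Administrative Delay Adjustment: +350 days → 22 October 2016.
Clinical Review Extension: 593 days (within the 757-day cap) → +593 days → 7 June 2018.
Response Delay Deduction: −72 days → 27 March 2018.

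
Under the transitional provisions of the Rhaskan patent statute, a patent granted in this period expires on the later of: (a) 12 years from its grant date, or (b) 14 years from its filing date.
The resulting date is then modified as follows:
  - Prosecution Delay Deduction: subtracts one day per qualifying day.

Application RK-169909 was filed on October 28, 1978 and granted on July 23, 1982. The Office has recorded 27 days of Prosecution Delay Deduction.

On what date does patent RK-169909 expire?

1994-06-26

(a) grant + 12 years → 23 July 1994.
(b) filing + 14 years → 28 October 1992.
Later of the two: 23 July 1994.
Prosecution Delay Deduction: −27 days → 26 June 1994.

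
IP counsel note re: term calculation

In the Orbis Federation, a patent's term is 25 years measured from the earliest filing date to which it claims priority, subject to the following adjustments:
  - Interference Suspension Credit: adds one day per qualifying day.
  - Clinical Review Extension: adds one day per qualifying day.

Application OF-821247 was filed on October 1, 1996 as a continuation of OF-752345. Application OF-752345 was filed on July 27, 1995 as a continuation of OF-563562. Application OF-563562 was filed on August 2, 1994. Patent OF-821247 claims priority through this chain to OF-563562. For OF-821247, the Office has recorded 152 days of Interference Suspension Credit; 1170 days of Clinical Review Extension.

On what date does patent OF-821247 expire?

Earliest priority filing: 2 August 1994.
Base term: 2 August 1994 + 25 years → 2 August 2019.
Interference Suspension Credit: +152 days → 1 January 2020.
Clinical Review Extension: +1170 days → 16 March 2023.

March 16, 2023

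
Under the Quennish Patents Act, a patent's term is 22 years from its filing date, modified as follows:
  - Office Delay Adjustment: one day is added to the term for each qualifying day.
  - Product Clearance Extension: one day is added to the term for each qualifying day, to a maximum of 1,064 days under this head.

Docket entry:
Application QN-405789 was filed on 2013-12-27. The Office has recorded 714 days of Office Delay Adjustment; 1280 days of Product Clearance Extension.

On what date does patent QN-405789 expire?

Base term: filing date + 22 years → 27 December 2035.
Office Delay Adjustment: +714 days → 10 December 2037.
Product Clearance Extension: 1280 days claimed exceeds the 1064-day cap, so +1064 days → 8 November 2040.

November 8, 2040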